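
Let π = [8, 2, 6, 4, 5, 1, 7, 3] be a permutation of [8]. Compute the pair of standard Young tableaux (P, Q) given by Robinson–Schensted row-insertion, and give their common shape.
P = [1, 3, 5, 7] / [2, 4] / [6] / [8];  Q = [1, 3, 5, 7] / [2, 8] / [4] / [6];  common shape = (4, 2, 1, 1)

Row-insert the values π_1, π_2, … into P one at a time, bumping the leftmost entry strictly greater than the inserted value down to the next row. The recording tableau Q records, in position (i, j), the step at which that cell was added to P.
  Insert 8 (step 1): P = [8];  Q = [1]
  Insert 2 (step 2): P = [2] / [8];  Q = [1] / [2]
  Insert 6 (step 3): P = [2, 6] / [8];  Q = [1, 3] / [2]
  Insert 4 (step 4): P = [2, 4] / [6] / [8];  Q = [1, 3] / [2] / [4]
  Insert 5 (step 5): P = [2, 4, 5] / [6] / [8];  Q = [1, 3, 5] / [2] / [4]
  Insert 1 (step 6): P = [1, 4, 5] / [2] / [6] / [8];  Q = [1, 3, 5] / [2] / [4] / [6]
  Insert 7 (step 7): P = [1, 4, 5, 7] / [2] / [6] / [8];  Q = [1, 3, 5, 7] / [2] / [4] / [6]
  Insert 3 (step 8): P = [1, 3, 5, 7] / [2, 4] / [6] / [8];  Q = [1, 3, 5, 7] / [2, 8] / [4] / [6]
Final shape: (4, 2, 1, 1).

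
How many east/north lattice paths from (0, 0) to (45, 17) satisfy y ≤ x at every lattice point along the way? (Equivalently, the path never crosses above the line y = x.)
Number of paths = 466290066694305

By the reflection principle (André's argument), the number of monotone paths to (45, 17) with n ≤ m that never go above y = x is C(62, 45) − C(62, 46) = 739632519584070 − 273342452889765 = 466290066694305.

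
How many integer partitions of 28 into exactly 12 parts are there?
p(28, 12 parts) = 224

Partitions of n into exactly k parts are in bijection with partitions of n − k into at most k parts (subtract 1 from each part). So p(28, exactly 12) = p(16, parts ≤ 12). Computing via the recurrence p(m, j) = p(m, j−1) + p(m−j, j) gives 224.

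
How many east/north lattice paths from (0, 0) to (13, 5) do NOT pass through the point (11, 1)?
Number of paths = 8388

Total paths from (0, 0) to (13, 5): C(18, 13) = 8568. Paths through (11, 1): (paths (0, 0) → (11, 1)) × (paths (11, 1) → (13, 5)) = C(12, 11) · C(6, 2) = 12 · 15 = 180. Avoidance count = 8568 − 180 = 8388.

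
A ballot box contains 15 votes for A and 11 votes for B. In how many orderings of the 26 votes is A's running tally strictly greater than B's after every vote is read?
Strict-lead orderings = 1188640

Total orderings of the 26 votes with 15 for A: C(26, 15) = 7726160. By the Bertrand ballot formula (Cycle Lemma / reflection principle), the number of orderings in which A is strictly ahead of B throughout is (p − q)/(p + q) · C(p + q, p) = (15 − 11)/(15 + 11) · 7726160 = 1188640.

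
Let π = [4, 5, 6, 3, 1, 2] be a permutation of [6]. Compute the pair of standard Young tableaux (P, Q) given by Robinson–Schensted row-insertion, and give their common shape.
P = [1, 2, 6] / [3, 5] / [4];  Q = [1, 2, 3] / [4, 6] / [5];  common shape = (3, 2, 1)

Row-insert the values π_1, π_2, … into P one at a time, bumping the leftmost entry strictly greater than the inserted value down to the next row. The recording tableau Q records, in position (i, j), the step at which that cell was added to P.
  Insert 4 (step 1): P = [4];  Q = [1]
  Insert 5 (step 2): P = [4, 5];  Q = [1, 2]
  Insert 6 (step 3): P = [4, 5, 6];  Q = [1, 2, 3]
  Insert 3 (step 4): P = [3, 5, 6] / [4];  Q = [1, 2, 3] / [4]
  Insert 1 (step 5): P = [1, 5, 6] / [3] / [4];  Q = [1, 2, 3] / [4] / [5]
  Insert 2 (step 6): P = [1, 2, 6] / [3, 5] / [4];  Q = [1, 2, 3] / [4, 6] / [5]
Final shape: (3, 2, 1).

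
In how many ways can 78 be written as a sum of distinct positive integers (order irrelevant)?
q(78) = 64234

A partition into distinct parts is a strictly decreasing sequence summing to n. The recurrence d(n, m) = d(n, m−1) + d(n−m, m−1) (use part m at most once) with q(n) = d(n, n) gives q(78) = 64234. (Euler's theorem: # distinct-part partitions = # odd-part partitions.)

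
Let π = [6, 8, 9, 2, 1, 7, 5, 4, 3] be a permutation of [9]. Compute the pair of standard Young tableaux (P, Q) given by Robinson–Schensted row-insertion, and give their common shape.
P = [1, 3, 9] / [2, 4] / [5, 7] / [6] / [8];  Q = [1, 2, 3] / [4, 6] / [5, 7] / [8] / [9];  common shape = (3, 2, 2, 1, 1)

Row-insert the values π_1, π_2, … into P one at a time, bumping the leftmost entry strictly greater than the inserted value down to the next row. The recording tableau Q records, in position (i, j), the step at which that cell was added to P.
  Insert 6 (step 1): P = [6];  Q = [1]
  Insert 8 (step 2): P = [6, 8];  Q = [1, 2]
  Insert 9 (step 3): P = [6, 8, 9];  Q = [1, 2, 3]
  Insert 2 (step 4): P = [2, 8, 9] / [6];  Q = [1, 2, 3] / [4]
  Insert 1 (step 5): P = [1, 8, 9] / [2] / [6];  Q = [1, 2, 3] / [4] / [5]
  Insert 7 (step 6): P = [1, 7, 9] / [2, 8] / [6];  Q = [1, 2, 3] / [4, 6] / [5]
  Insert 5 (step 7): P = [1, 5, 9] / [2, 7] / [6, 8];  Q = [1, 2, 3] / [4, 6] / [5, 7]
  Insert 4 (step 8): P = [1, 4, 9] / [2, 5] / [6, 7] / [8];  Q = [1, 2, 3] / [4, 6] / [5, 7] / [8]
  Insert 3 (step 9): P = [1, 3, 9] / [2, 4] / [5, 7] / [6] / [8];  Q = [1, 2, 3] / [4, 6] / [5, 7] / [8] / [9]
Final shape: (3, 2, 2, 1, 1).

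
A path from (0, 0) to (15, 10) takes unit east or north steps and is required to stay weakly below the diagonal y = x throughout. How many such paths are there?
Number of paths = 1225785

By the reflection principle (André's argument), the number of monotone paths to (15, 10) with n ≤ m that never go above y = x is C(25, 15) − C(25, 16) = 3268760 − 2042975 = 1225785.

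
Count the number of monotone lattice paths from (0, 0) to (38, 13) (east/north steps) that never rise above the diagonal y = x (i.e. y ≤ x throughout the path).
Number of paths = 317506779800

By the reflection principle (André's argument), the number of monotone paths to (38, 13) with n ≤ m that never go above y = x is C(51, 38) − C(51, 39) = 476260169700 − 158753389900 = 317506779800.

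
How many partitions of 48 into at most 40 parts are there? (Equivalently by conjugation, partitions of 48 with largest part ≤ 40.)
p(48, parts ≤ 40) = 147228

Use the recurrence p(n, m) = p(n, m−1) + p(n−m, m): either the largest part is < m (count p(n, m−1)) or the largest part is exactly m (remove one copy of m, count p(n−m, m)). With p(0, ·) = 1 this gives p(48, parts ≤ 40) = 147228. (By conjugating Young diagrams, this also counts partitions of 48 into at most 40 parts.)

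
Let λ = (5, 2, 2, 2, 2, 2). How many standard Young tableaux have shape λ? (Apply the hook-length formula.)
# SYT of shape (5, 2, 2, 2, 2, 2) = 28028

Hook-length formula: f^λ = n! / Π hook(c), product over all cells c of the Young diagram. For λ = (5, 2, 2, 2, 2, 2), n = 15 boxes. Hook lengths by row (left-to-right, top-to-bottom): [10, 9, 3, 2, 1]; [6, 5]; [5, 4]; [4, 3]; [3, 2]; [2, 1]. Product of hooks = 46656000. So f^λ = 15! / 46656000 = 1307674368000 / 46656000 = 28028.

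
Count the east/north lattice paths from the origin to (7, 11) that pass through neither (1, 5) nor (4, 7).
Number of paths = 16830

Inclusion–exclusion. Total paths: C(18, 7) = 31824. Through P₁: C(6, 1)·C(12, 6) = 5544. Through P₂: C(11, 4)·C(7, 3) = 11550. Since P₁ is strictly southwest of P₂, a monotone path through both must visit P₁ then P₂; paths through both = C(6, 1)·C(5, 3)·C(7, 3) = 2100. Avoid both = 31824 − 5544 − 11550 + 2100 = 16830.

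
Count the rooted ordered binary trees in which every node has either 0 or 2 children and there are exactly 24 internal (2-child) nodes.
C_24 = 1289904147324

These full binary trees are counted by the Catalan number C_n = (1/(n + 1)) · C(2n, n). For n = 24: C_24 = (1/25) · C(48, 24) = 32247603683100/25 = 1289904147324.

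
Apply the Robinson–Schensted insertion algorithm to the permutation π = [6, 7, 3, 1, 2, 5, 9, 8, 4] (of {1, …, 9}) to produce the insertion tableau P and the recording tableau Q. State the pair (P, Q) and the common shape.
P = [1, 2, 4, 8] / [3, 5, 9] / [6, 7];  Q = [1, 2, 6, 7] / [3, 5, 8] / [4, 9];  common shape = (4, 3, 2)

Row-insert the values π_1, π_2, … into P one at a time, bumping the leftmost entry strictly greater than the inserted value down to the next row. The recording tableau Q records, in position (i, j), the step at which that cell was added to P.
  Insert 6 (step 1): P = [6];  Q = [1]
  Insert 7 (step 2): P = [6, 7];  Q = [1, 2]
  Insert 3 (step 3): P = [3, 7] / [6];  Q = [1, 2] / [3]
  Insert 1 (step 4): P = [1, 7] / [3] / [6];  Q = [1, 2] / [3] / [4]
  Insert 2 (step 5): P = [1, 2] / [3, 7] / [6];  Q = [1, 2] / [3, 5] / [4]
  Insert 5 (step 6): P = [1, 2, 5] / [3, 7] / [6];  Q = [1, 2, 6] / [3, 5] / [4]
  Insert 9 (step 7): P = [1, 2, 5, 9] / [3, 7] / [6];  Q = [1, 2, 6, 7] / [3, 5] / [4]
  Insert 8 (step 8): P = [1, 2, 5, 8] / [3, 7, 9] / [6];  Q = [1, 2, 6, 7] / [3, 5, 8] / [4]
  Insert 4 (step 9): P = [1, 2, 4, 8] / [3, 5, 9] / [6, 7];  Q = [1, 2, 6, 7] / [3, 5, 8] / [4, 9]
Final shape: (4, 3, 2).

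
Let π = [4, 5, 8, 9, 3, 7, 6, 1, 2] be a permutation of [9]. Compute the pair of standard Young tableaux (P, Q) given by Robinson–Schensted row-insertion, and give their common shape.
P = [1, 2, 6, 9] / [3, 5] / [4, 7] / [8];  Q = [1, 2, 3, 4] / [5, 6] / [7, 9] / [8];  common shape = (4, 2, 2, 1)

Row-insert the values π_1, π_2, … into P one at a time, bumping the leftmost entry strictly greater than the inserted value down to the next row. The recording tableau Q records, in position (i, j), the step at which that cell was added to P.
  Insert 4 (step 1): P = [4];  Q = [1]
  Insert 5 (step 2): P = [4, 5];  Q = [1, 2]
  Insert 8 (step 3): P = [4, 5, 8];  Q = [1, 2, 3]
  Insert 9 (step 4): P = [4, 5, 8, 9];  Q = [1, 2, 3, 4]
  Insert 3 (step 5): P = [3, 5, 8, 9] / [4];  Q = [1, 2, 3, 4] / [5]
  Insert 7 (step 6): P = [3, 5, 7, 9] / [4, 8];  Q = [1, 2, 3, 4] / [5, 6]
  Insert 6 (step 7): P = [3, 5, 6, 9] / [4, 7] / [8];  Q = [1, 2, 3, 4] / [5, 6] / [7]
  Insert 1 (step 8): P = [1, 5, 6, 9] / [3, 7] / [4] / [8];  Q = [1, 2, 3, 4] / [5, 6] / [7] / [8]
  Insert 2 (step 9): P = [1, 2, 6, 9] / [3, 5] / [4, 7] / [8];  Q = [1, 2, 3, 4] / [5, 6] / [7, 9] / [8]
Final shape: (4, 2, 2, 1).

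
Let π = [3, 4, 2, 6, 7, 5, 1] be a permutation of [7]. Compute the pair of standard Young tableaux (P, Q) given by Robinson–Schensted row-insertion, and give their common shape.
P = [1, 4, 5, 7] / [2, 6] / [3];  Q = [1, 2, 4, 5] / [3, 6] / [7];  common shape = (4, 2, 1)

Row-insert the values π_1, π_2, … into P one at a time, bumping the leftmost entry strictly greater than the inserted value down to the next row. The recording tableau Q records, in position (i, j), the step at which that cell was added to P.
  Insert 3 (step 1): P = [3];  Q = [1]
  Insert 4 (step 2): P = [3, 4];  Q = [1, 2]
  Insert 2 (step 3): P = [2, 4] / [3];  Q = [1, 2] / [3]
  Insert 6 (step 4): P = [2, 4, 6] / [3];  Q = [1, 2, 4] / [3]
  Insert 7 (step 5): P = [2, 4, 6, 7] / [3];  Q = [1, 2, 4, 5] / [3]
  Insert 5 (step 6): P = [2, 4, 5, 7] / [3, 6];  Q = [1, 2, 4, 5] / [3, 6]
  Insert 1 (step 7): P = [1, 4, 5, 7] / [2, 6] / [3];  Q = [1, 2, 4, 5] / [3, 6] / [7]
Final shape: (4, 2, 1).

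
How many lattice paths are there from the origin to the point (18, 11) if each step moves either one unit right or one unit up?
Number of paths = 34597290

A monotone lattice path from (0, 0) to (18, 11) consists of 18 east steps and 11 north steps in some order, so it is determined by which 18 of the 29 steps are east. The count is C(29, 18) = 34597290.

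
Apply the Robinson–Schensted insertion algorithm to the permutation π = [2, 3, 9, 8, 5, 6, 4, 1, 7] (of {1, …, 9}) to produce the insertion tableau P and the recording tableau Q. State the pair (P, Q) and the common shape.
P = [1, 3, 4, 6, 7] / [2] / [5] / [8] / [9];  Q = [1, 2, 3, 6, 9] / [4] / [5] / [7] / [8];  common shape = (5, 1, 1, 1, 1)

Row-insert the values π_1, π_2, … into P one at a time, bumping the leftmost entry strictly greater than the inserted value down to the next row. The recording tableau Q records, in position (i, j), the step at which that cell was added to P.
  Insert 2 (step 1): P = [2];  Q = [1]
  Insert 3 (step 2): P = [2, 3];  Q = [1, 2]
  Insert 9 (step 3): P = [2, 3, 9];  Q = [1, 2, 3]
  Insert 8 (step 4): P = [2, 3, 8] / [9];  Q = [1, 2, 3] / [4]
  Insert 5 (step 5): P = [2, 3, 5] / [8] / [9];  Q = [1, 2, 3] / [4] / [5]
  Insert 6 (step 6): P = [2, 3, 5, 6] / [8] / [9];  Q = [1, 2, 3, 6] / [4] / [5]
  Insert 4 (step 7): P = [2, 3, 4, 6] / [5] / [8] / [9];  Q = [1, 2, 3, 6] / [4] / [5] / [7]
  Insert 1 (step 8): P = [1, 3, 4, 6] / [2] / [5] / [8] / [9];  Q = [1, 2, 3, 6] / [4] / [5] / [7] / [8]
  Insert 7 (step 9): P = [1, 3, 4, 6, 7] / [2] / [5] / [8] / [9];  Q = [1, 2, 3, 6, 9] / [4] / [5] / [7] / [8]
Final shape: (5, 1, 1, 1, 1).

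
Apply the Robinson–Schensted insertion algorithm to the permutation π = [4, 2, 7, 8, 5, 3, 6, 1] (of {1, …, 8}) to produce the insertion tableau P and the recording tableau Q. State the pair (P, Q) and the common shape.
P = [1, 3, 6] / [2, 5, 8] / [4] / [7];  Q = [1, 3, 4] / [2, 5, 7] / [6] / [8];  common shape = (3, 3, 1, 1)

Row-insert the values π_1, π_2, … into P one at a time, bumping the leftmost entry strictly greater than the inserted value down to the next row. The recording tableau Q records, in position (i, j), the step at which that cell was added to P.
  Insert 4 (step 1): P = [4];  Q = [1]
  Insert 2 (step 2): P = [2] / [4];  Q = [1] / [2]
  Insert 7 (step 3): P = [2, 7] / [4];  Q = [1, 3] / [2]
  Insert 8 (step 4): P = [2, 7, 8] / [4];  Q = [1, 3, 4] / [2]
  Insert 5 (step 5): P = [2, 5, 8] / [4, 7];  Q = [1, 3, 4] / [2, 5]
  Insert 3 (step 6): P = [2, 3, 8] / [4, 5] / [7];  Q = [1, 3, 4] / [2, 5] / [6]
  Insert 6 (step 7): P = [2, 3, 6] / [4, 5, 8] / [7];  Q = [1, 3, 4] / [2, 5, 7] / [6]
  Insert 1 (step 8): P = [1, 3, 6] / [2, 5, 8] / [4] / [7];  Q = [1, 3, 4] / [2, 5, 7] / [6] / [8]
Final shape: (3, 3, 1, 1).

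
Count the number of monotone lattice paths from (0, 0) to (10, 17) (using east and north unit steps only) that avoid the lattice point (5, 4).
Number of paths = 7356717

Total paths from (0, 0) to (10, 17): C(27, 10) = 8436285. Paths through (5, 4): (paths (0, 0) → (5, 4)) × (paths (5, 4) → (10, 17)) = C(9, 5) · C(18, 5) = 126 · 8568 = 1079568. Avoidance count = 8436285 − 1079568 = 7356717.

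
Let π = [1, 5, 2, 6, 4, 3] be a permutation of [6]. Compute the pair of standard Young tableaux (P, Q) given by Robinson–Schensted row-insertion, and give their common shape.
P = [1, 2, 3] / [4, 6] / [5];  Q = [1, 2, 4] / [3, 5] / [6];  common shape = (3, 2, 1)

Row-insert the values π_1, π_2, … into P one at a time, bumping the leftmost entry strictly greater than the inserted value down to the next row. The recording tableau Q records, in position (i, j), the step at which that cell was added to P.
  Insert 1 (step 1): P = [1];  Q = [1]
  Insert 5 (step 2): P = [1, 5];  Q = [1, 2]
  Insert 2 (step 3): P = [1, 2] / [5];  Q = [1, 2] / [3]
  Insert 6 (step 4): P = [1, 2, 6] / [5];  Q = [1, 2, 4] / [3]
  Insert 4 (step 5): P = [1, 2, 4] / [5, 6];  Q = [1, 2, 4] / [3, 5]
  Insert 3 (step 6): P = [1, 2, 3] / [4, 6] / [5];  Q = [1, 2, 4] / [3, 5] / [6]
Final shape: (3, 2, 1).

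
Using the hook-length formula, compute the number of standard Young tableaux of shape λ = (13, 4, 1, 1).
# SYT of shape (13, 4, 1, 1) = 169575

Hook-length formula: f^λ = n! / Π hook(c), product over all cells c of the Young diagram. For λ = (13, 4, 1, 1), n = 19 boxes. Hook lengths by row (left-to-right, top-to-bottom): [16, 13, 12, 11, 9, 8, 7, 6, 5, 4, 3, 2, 1]; [6, 3, 2, 1]; [2]; [1]. Product of hooks = 717352796160. So f^λ = 19! / 717352796160 = 121645100408832000 / 717352796160 = 169575.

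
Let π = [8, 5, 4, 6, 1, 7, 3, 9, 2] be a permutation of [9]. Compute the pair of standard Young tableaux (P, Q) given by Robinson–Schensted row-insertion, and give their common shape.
P = [1, 2, 7, 9] / [3, 6] / [4] / [5] / [8];  Q = [1, 4, 6, 8] / [2, 7] / [3] / [5] / [9];  common shape = (4, 2, 1, 1, 1)

Row-insert the values π_1, π_2, … into P one at a time, bumping the leftmost entry strictly greater than the inserted value down to the next row. The recording tableau Q records, in position (i, j), the step at which that cell was added to P.
  Insert 8 (step 1): P = [8];  Q = [1]
  Insert 5 (step 2): P = [5] / [8];  Q = [1] / [2]
  Insert 4 (step 3): P = [4] / [5] / [8];  Q = [1] / [2] / [3]
  Insert 6 (step 4): P = [4, 6] / [5] / [8];  Q = [1, 4] / [2] / [3]
  Insert 1 (step 5): P = [1, 6] / [4] / [5] / [8];  Q = [1, 4] / [2] / [3] / [5]
  Insert 7 (step 6): P = [1, 6, 7] / [4] / [5] / [8];  Q = [1, 4, 6] / [2] / [3] / [5]
  Insert 3 (step 7): P = [1, 3, 7] / [4, 6] / [5] / [8];  Q = [1, 4, 6] / [2, 7] / [3] / [5]
  Insert 9 (step 8): P = [1, 3, 7, 9] / [4, 6] / [5] / [8];  Q = [1, 4, 6, 8] / [2, 7] / [3] / [5]
  Insert 2 (step 9): P = [1, 2, 7, 9] / [3, 6] / [4] / [5] / [8];  Q = [1, 4, 6, 8] / [2, 7] / [3] / [5] / [9]
Final shape: (4, 2, 1, 1, 1).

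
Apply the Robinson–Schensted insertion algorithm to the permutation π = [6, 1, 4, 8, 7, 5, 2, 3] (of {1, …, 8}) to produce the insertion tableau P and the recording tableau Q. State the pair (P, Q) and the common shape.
P = [1, 2, 3] / [4, 5] / [6, 7] / [8];  Q = [1, 3, 4] / [2, 5] / [6, 8] / [7];  common shape = (3, 2, 2, 1)

Row-insert the values π_1, π_2, … into P one at a time, bumping the leftmost entry strictly greater than the inserted value down to the next row. The recording tableau Q records, in position (i, j), the step at which that cell was added to P.
  Insert 6 (step 1): P = [6];  Q = [1]
  Insert 1 (step 2): P = [1] / [6];  Q = [1] / [2]
  Insert 4 (step 3): P = [1, 4] / [6];  Q = [1, 3] / [2]
  Insert 8 (step 4): P = [1, 4, 8] / [6];  Q = [1, 3, 4] / [2]
  Insert 7 (step 5): P = [1, 4, 7] / [6, 8];  Q = [1, 3, 4] / [2, 5]
  Insert 5 (step 6): P = [1, 4, 5] / [6, 7] / [8];  Q = [1, 3, 4] / [2, 5] / [6]
  Insert 2 (step 7): P = [1, 2, 5] / [4, 7] / [6] / [8];  Q = [1, 3, 4] / [2, 5] / [6] / [7]
  Insert 3 (step 8): P = [1, 2, 3] / [4, 5] / [6, 7] / [8];  Q = [1, 3, 4] / [2, 5] / [6, 8] / [7]
Final shape: (3, 2, 2, 1).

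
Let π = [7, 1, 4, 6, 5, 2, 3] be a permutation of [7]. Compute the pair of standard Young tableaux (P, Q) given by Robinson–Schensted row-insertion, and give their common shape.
P = [1, 2, 3] / [4, 5] / [6] / [7];  Q = [1, 3, 4] / [2, 7] / [5] / [6];  common shape = (3, 2, 1, 1)

Row-insert the values π_1, π_2, … into P one at a time, bumping the leftmost entry strictly greater than the inserted value down to the next row. The recording tableau Q records, in position (i, j), the step at which that cell was added to P.
  Insert 7 (step 1): P = [7];  Q = [1]
  Insert 1 (step 2): P = [1] / [7];  Q = [1] / [2]
  Insert 4 (step 3): P = [1, 4] / [7];  Q = [1, 3] / [2]
  Insert 6 (step 4): P = [1, 4, 6] / [7];  Q = [1, 3, 4] / [2]
  Insert 5 (step 5): P = [1, 4, 5] / [6] / [7];  Q = [1, 3, 4] / [2] / [5]
  Insert 2 (step 6): P = [1, 2, 5] / [4] / [6] / [7];  Q = [1, 3, 4] / [2] / [5] / [6]
  Insert 3 (step 7): P = [1, 2, 3] / [4, 5] / [6] / [7];  Q = [1, 3, 4] / [2, 7] / [5] / [6]
Final shape: (3, 2, 1, 1).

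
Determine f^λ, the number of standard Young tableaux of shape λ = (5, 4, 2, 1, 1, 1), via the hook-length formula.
# SYT of shape (5, 4, 2, 1, 1, 1) = 63063

Hook-length formula: f^λ = n! / Π hook(c), product over all cells c of the Young diagram. For λ = (5, 4, 2, 1, 1, 1), n = 14 boxes. Hook lengths by row (left-to-right, top-to-bottom): [10, 6, 4, 3, 1]; [8, 4, 2, 1]; [5, 1]; [3]; [2]; [1]. Product of hooks = 1382400. So f^λ = 14! / 1382400 = 87178291200 / 1382400 = 63063.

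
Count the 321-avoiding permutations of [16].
C_16 = 35357670

These 321-avoiding permutations are counted by the Catalan number C_n = (1/(n + 1)) · C(2n, n). For n = 16: C_16 = (1/17) · C(32, 16) = 601080390/17 = 35357670.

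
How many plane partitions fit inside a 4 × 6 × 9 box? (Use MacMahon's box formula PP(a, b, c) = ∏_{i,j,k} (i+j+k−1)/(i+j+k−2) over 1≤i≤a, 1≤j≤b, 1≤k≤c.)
PP(4, 6, 9) = 559299781040

Evaluate the triple product over i = 1..4, j = 1..6, k = 1..9. The factors are (2/1) · (3/2) · (4/3) · (5/4) · (6/5) · (7/6) · (8/7) · (9/8) · … (216 factors total). The numerators and denominators telescope so the product is an integer; carrying out the multiplication exactly gives PP(4, 6, 9) = 559299781040.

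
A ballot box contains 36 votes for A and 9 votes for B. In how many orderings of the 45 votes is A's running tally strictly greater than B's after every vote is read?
Strict-lead orderings = 531697881

Total orderings of the 45 votes with 36 for A: C(45, 36) = 886163135. By the Bertrand ballot formula (Cycle Lemma / reflection principle), the number of orderings in which A is strictly ahead of B throughout is (p − q)/(p + q) · C(p + q, p) = (36 − 9)/(36 + 9) · 886163135 = 531697881.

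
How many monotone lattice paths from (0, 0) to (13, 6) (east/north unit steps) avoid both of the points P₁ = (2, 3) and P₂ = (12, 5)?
Number of paths = 12436

Inclusion–exclusion. Total paths: C(19, 13) = 27132. Through P₁: C(5, 2)·C(14, 11) = 3640. Through P₂: C(17, 12)·C(2, 1) = 12376. Since P₁ is strictly southwest of P₂, a monotone path through both must visit P₁ then P₂; paths through both = C(5, 2)·C(12, 10)·C(2, 1) = 1320. Avoid both = 27132 − 3640 − 12376 + 1320 = 12436.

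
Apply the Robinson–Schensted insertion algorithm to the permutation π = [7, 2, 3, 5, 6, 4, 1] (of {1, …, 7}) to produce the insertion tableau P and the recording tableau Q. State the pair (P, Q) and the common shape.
P = [1, 3, 4, 6] / [2] / [5] / [7];  Q = [1, 3, 4, 5] / [2] / [6] / [7];  common shape = (4, 1, 1, 1)

Row-insert the values π_1, π_2, … into P one at a time, bumping the leftmost entry strictly greater than the inserted value down to the next row. The recording tableau Q records, in position (i, j), the step at which that cell was added to P.
  Insert 7 (step 1): P = [7];  Q = [1]
  Insert 2 (step 2): P = [2] / [7];  Q = [1] / [2]
  Insert 3 (step 3): P = [2, 3] / [7];  Q = [1, 3] / [2]
  Insert 5 (step 4): P = [2, 3, 5] / [7];  Q = [1, 3, 4] / [2]
  Insert 6 (step 5): P = [2, 3, 5, 6] / [7];  Q = [1, 3, 4, 5] / [2]
  Insert 4 (step 6): P = [2, 3, 4, 6] / [5] / [7];  Q = [1, 3, 4, 5] / [2] / [6]
  Insert 1 (step 7): P = [1, 3, 4, 6] / [2] / [5] / [7];  Q = [1, 3, 4, 5] / [2] / [6] / [7]
Final shape: (4, 1, 1, 1).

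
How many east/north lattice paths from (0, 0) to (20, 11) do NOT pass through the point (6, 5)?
Number of paths = 66765195

Total paths from (0, 0) to (20, 11): C(31, 20) = 84672315. Paths through (6, 5): (paths (0, 0) → (6, 5)) × (paths (6, 5) → (20, 11)) = C(11, 6) · C(20, 14) = 462 · 38760 = 17907120. Avoidance count = 84672315 − 17907120 = 66765195.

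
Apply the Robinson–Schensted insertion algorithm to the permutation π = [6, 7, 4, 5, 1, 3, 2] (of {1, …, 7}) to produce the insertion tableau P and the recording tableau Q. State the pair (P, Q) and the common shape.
P = [1, 2] / [3, 5] / [4, 7] / [6];  Q = [1, 2] / [3, 4] / [5, 6] / [7];  common shape = (2, 2, 2, 1)

Row-insert the values π_1, π_2, … into P one at a time, bumping the leftmost entry strictly greater than the inserted value down to the next row. The recording tableau Q records, in position (i, j), the step at which that cell was added to P.
  Insert 6 (step 1): P = [6];  Q = [1]
  Insert 7 (step 2): P = [6, 7];  Q = [1, 2]
  Insert 4 (step 3): P = [4, 7] / [6];  Q = [1, 2] / [3]
  Insert 5 (step 4): P = [4, 5] / [6, 7];  Q = [1, 2] / [3, 4]
  Insert 1 (step 5): P = [1, 5] / [4, 7] / [6];  Q = [1, 2] / [3, 4] / [5]
  Insert 3 (step 6): P = [1, 3] / [4, 5] / [6, 7];  Q = [1, 2] / [3, 4] / [5, 6]
  Insert 2 (step 7): P = [1, 2] / [3, 5] / [4, 7] / [6];  Q = [1, 2] / [3, 4] / [5, 6] / [7]
Final shape: (2, 2, 2, 1).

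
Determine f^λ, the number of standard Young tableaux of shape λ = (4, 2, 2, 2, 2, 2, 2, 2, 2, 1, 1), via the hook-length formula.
# SYT of shape (4, 2, 2, 2, 2, 2, 2, 2, 2, 1, 1) = 6802380

Hook-length formula: f^λ = n! / Π hook(c), product over all cells c of the Young diagram. For λ = (4, 2, 2, 2, 2, 2, 2, 2, 2, 1, 1), n = 22 boxes. Hook lengths by row (left-to-right, top-to-bottom): [14, 11, 2, 1]; [11, 8]; [10, 7]; [9, 6]; [8, 5]; [7, 4]; [6, 3]; [5, 2]; [4, 1]; [2]; [1]. Product of hooks = 165236391936000. So f^λ = 22! / 165236391936000 = 1124000727777607680000 / 165236391936000 = 6802380.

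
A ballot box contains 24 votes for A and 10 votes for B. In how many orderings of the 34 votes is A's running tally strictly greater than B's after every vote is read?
Strict-lead orderings = 53993940

Total orderings of the 34 votes with 24 for A: C(34, 24) = 131128140. By the Bertrand ballot formula (Cycle Lemma / reflection principle), the number of orderings in which A is strictly ahead of B throughout is (p − q)/(p + q) · C(p + q, p) = (24 − 10)/(24 + 10) · 131128140 = 53993940.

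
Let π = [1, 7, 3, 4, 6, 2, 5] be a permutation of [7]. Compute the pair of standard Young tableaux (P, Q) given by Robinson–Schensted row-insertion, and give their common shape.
P = [1, 2, 4, 5] / [3, 6] / [7];  Q = [1, 2, 4, 5] / [3, 7] / [6];  common shape = (4, 2, 1)

Row-insert the values π_1, π_2, … into P one at a time, bumping the leftmost entry strictly greater than the inserted value down to the next row. The recording tableau Q records, in position (i, j), the step at which that cell was added to P.
  Insert 1 (step 1): P = [1];  Q = [1]
  Insert 7 (step 2): P = [1, 7];  Q = [1, 2]
  Insert 3 (step 3): P = [1, 3] / [7];  Q = [1, 2] / [3]
  Insert 4 (step 4): P = [1, 3, 4] / [7];  Q = [1, 2, 4] / [3]
  Insert 6 (step 5): P = [1, 3, 4, 6] / [7];  Q = [1, 2, 4, 5] / [3]
  Insert 2 (step 6): P = [1, 2, 4, 6] / [3] / [7];  Q = [1, 2, 4, 5] / [3] / [6]
  Insert 5 (step 7): P = [1, 2, 4, 5] / [3, 6] / [7];  Q = [1, 2, 4, 5] / [3, 7] / [6]
Final shape: (4, 2, 1).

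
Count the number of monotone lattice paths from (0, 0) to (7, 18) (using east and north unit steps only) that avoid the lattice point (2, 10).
Number of paths = 395758

Total paths from (0, 0) to (7, 18): C(25, 7) = 480700. Paths through (2, 10): (paths (0, 0) → (2, 10)) × (paths (2, 10) → (7, 18)) = C(12, 2) · C(13, 5) = 66 · 1287 = 84942. Avoidance count = 480700 − 84942 = 395758.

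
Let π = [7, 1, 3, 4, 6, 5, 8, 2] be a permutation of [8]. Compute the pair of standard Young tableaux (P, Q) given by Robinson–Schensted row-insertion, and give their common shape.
P = [1, 2, 4, 5, 8] / [3] / [6] / [7];  Q = [1, 3, 4, 5, 7] / [2] / [6] / [8];  common shape = (5, 1, 1, 1)

Row-insert the values π_1, π_2, … into P one at a time, bumping the leftmost entry strictly greater than the inserted value down to the next row. The recording tableau Q records, in position (i, j), the step at which that cell was added to P.
  Insert 7 (step 1): P = [7];  Q = [1]
  Insert 1 (step 2): P = [1] / [7];  Q = [1] / [2]
  Insert 3 (step 3): P = [1, 3] / [7];  Q = [1, 3] / [2]
  Insert 4 (step 4): P = [1, 3, 4] / [7];  Q = [1, 3, 4] / [2]
  Insert 6 (step 5): P = [1, 3, 4, 6] / [7];  Q = [1, 3, 4, 5] / [2]
  Insert 5 (step 6): P = [1, 3, 4, 5] / [6] / [7];  Q = [1, 3, 4, 5] / [2] / [6]
  Insert 8 (step 7): P = [1, 3, 4, 5, 8] / [6] / [7];  Q = [1, 3, 4, 5, 7] / [2] / [6]
  Insert 2 (step 8): P = [1, 2, 4, 5, 8] / [3] / [6] / [7];  Q = [1, 3, 4, 5, 7] / [2] / [6] / [8]
Final shape: (5, 1, 1, 1).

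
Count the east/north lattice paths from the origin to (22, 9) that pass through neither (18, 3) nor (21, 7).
Number of paths = 16468305

Inclusion–exclusion. Total paths: C(31, 22) = 20160075. Through P₁: C(21, 18)·C(10, 4) = 279300. Through P₂: C(28, 21)·C(3, 1) = 3552120. Since P₁ is strictly southwest of P₂, a monotone path through both must visit P₁ then P₂; paths through both = C(21, 18)·C(7, 3)·C(3, 1) = 139650. Avoid both = 20160075 − 279300 − 3552120 + 139650 = 16468305.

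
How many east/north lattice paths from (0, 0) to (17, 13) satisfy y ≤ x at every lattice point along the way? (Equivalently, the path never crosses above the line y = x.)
Number of paths = 33266625

By the reflection principle (André's argument), the number of monotone paths to (17, 13) with n ≤ m that never go above y = x is C(30, 17) − C(30, 18) = 119759850 − 86493225 = 33266625.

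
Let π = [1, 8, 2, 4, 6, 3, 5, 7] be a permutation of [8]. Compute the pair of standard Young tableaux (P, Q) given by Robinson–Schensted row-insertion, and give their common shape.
P = [1, 2, 3, 5, 7] / [4, 6] / [8];  Q = [1, 2, 4, 5, 8] / [3, 7] / [6];  common shape = (5, 2, 1)

Row-insert the values π_1, π_2, … into P one at a time, bumping the leftmost entry strictly greater than the inserted value down to the next row. The recording tableau Q records, in position (i, j), the step at which that cell was added to P.
  Insert 1 (step 1): P = [1];  Q = [1]
  Insert 8 (step 2): P = [1, 8];  Q = [1, 2]
  Insert 2 (step 3): P = [1, 2] / [8];  Q = [1, 2] / [3]
  Insert 4 (step 4): P = [1, 2, 4] / [8];  Q = [1, 2, 4] / [3]
  Insert 6 (step 5): P = [1, 2, 4, 6] / [8];  Q = [1, 2, 4, 5] / [3]
  Insert 3 (step 6): P = [1, 2, 3, 6] / [4] / [8];  Q = [1, 2, 4, 5] / [3] / [6]
  Insert 5 (step 7): P = [1, 2, 3, 5] / [4, 6] / [8];  Q = [1, 2, 4, 5] / [3, 7] / [6]
  Insert 7 (step 8): P = [1, 2, 3, 5, 7] / [4, 6] / [8];  Q = [1, 2, 4, 5, 8] / [3, 7] / [6]
Final shape: (5, 2, 1).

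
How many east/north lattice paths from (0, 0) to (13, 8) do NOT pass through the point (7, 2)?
Number of paths = 170226

Total paths from (0, 0) to (13, 8): C(21, 13) = 203490. Paths through (7, 2): (paths (0, 0) → (7, 2)) × (paths (7, 2) → (13, 8)) = C(9, 7) · C(12, 6) = 36 · 924 = 33264. Avoidance count = 203490 − 33264 = 170226.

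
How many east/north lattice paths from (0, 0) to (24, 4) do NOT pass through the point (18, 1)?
Number of paths = 18879

Total paths from (0, 0) to (24, 4): C(28, 24) = 20475. Paths through (18, 1): (paths (0, 0) → (18, 1)) × (paths (18, 1) → (24, 4)) = C(19, 18) · C(9, 6) = 19 · 84 = 1596. Avoidance count = 20475 − 1596 = 18879.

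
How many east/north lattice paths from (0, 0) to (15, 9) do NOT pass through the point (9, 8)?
Number of paths = 1137334

Total paths from (0, 0) to (15, 9): C(24, 15) = 1307504. Paths through (9, 8): (paths (0, 0) → (9, 8)) × (paths (9, 8) → (15, 9)) = C(17, 9) · C(7, 6) = 24310 · 7 = 170170. Avoidance count = 1307504 − 170170 = 1137334.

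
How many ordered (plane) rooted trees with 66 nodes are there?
C_65 = 1440418573150919668872489894243865350

These ordered rooted trees are counted by the Catalan number C_n = (1/(n + 1)) · C(2n, n). For n = 65: C_65 = (1/66) · C(130, 65) = 95067625827960698145584333020095113100/66 = 1440418573150919668872489894243865350.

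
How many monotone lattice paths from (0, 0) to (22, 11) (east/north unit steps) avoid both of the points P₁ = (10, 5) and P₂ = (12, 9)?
Number of paths = 121362618

Inclusion–exclusion. Total paths: C(33, 22) = 193536720. Through P₁: C(15, 10)·C(18, 12) = 55747692. Through P₂: C(21, 12)·C(12, 10) = 19399380. Since P₁ is strictly southwest of P₂, a monotone path through both must visit P₁ then P₂; paths through both = C(15, 10)·C(6, 2)·C(12, 10) = 2972970. Avoid both = 193536720 − 55747692 − 19399380 + 2972970 = 121362618.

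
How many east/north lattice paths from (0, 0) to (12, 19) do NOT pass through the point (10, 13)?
Number of paths = 109086677

Total paths from (0, 0) to (12, 19): C(31, 12) = 141120525. Paths through (10, 13): (paths (0, 0) → (10, 13)) × (paths (10, 13) → (12, 19)) = C(23, 10) · C(8, 2) = 1144066 · 28 = 32033848. Avoidance count = 141120525 − 32033848 = 109086677.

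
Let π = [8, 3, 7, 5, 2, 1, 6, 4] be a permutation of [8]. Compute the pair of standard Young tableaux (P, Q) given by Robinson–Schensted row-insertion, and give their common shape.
P = [1, 4, 6] / [2, 5] / [3] / [7] / [8];  Q = [1, 3, 7] / [2, 8] / [4] / [5] / [6];  common shape = (3, 2, 1, 1, 1)

Row-insert the values π_1, π_2, … into P one at a time, bumping the leftmost entry strictly greater than the inserted value down to the next row. The recording tableau Q records, in position (i, j), the step at which that cell was added to P.
  Insert 8 (step 1): P = [8];  Q = [1]
  Insert 3 (step 2): P = [3] / [8];  Q = [1] / [2]
  Insert 7 (step 3): P = [3, 7] / [8];  Q = [1, 3] / [2]
  Insert 5 (step 4): P = [3, 5] / [7] / [8];  Q = [1, 3] / [2] / [4]
  Insert 2 (step 5): P = [2, 5] / [3] / [7] / [8];  Q = [1, 3] / [2] / [4] / [5]
  Insert 1 (step 6): P = [1, 5] / [2] / [3] / [7] / [8];  Q = [1, 3] / [2] / [4] / [5] / [6]
  Insert 6 (step 7): P = [1, 5, 6] / [2] / [3] / [7] / [8];  Q = [1, 3, 7] / [2] / [4] / [5] / [6]
  Insert 4 (step 8): P = [1, 4, 6] / [2, 5] / [3] / [7] / [8];  Q = [1, 3, 7] / [2, 8] / [4] / [5] / [6]
Final shape: (3, 2, 1, 1, 1).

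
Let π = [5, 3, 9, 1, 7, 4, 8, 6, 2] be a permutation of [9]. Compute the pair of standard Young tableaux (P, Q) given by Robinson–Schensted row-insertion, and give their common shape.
P = [1, 2, 6] / [3, 4, 8] / [5, 7] / [9];  Q = [1, 3, 7] / [2, 5, 8] / [4, 6] / [9];  common shape = (3, 3, 2, 1)

Row-insert the values π_1, π_2, … into P one at a time, bumping the leftmost entry strictly greater than the inserted value down to the next row. The recording tableau Q records, in position (i, j), the step at which that cell was added to P.
  Insert 5 (step 1): P = [5];  Q = [1]
  Insert 3 (step 2): P = [3] / [5];  Q = [1] / [2]
  Insert 9 (step 3): P = [3, 9] / [5];  Q = [1, 3] / [2]
  Insert 1 (step 4): P = [1, 9] / [3] / [5];  Q = [1, 3] / [2] / [4]
  Insert 7 (step 5): P = [1, 7] / [3, 9] / [5];  Q = [1, 3] / [2, 5] / [4]
  Insert 4 (step 6): P = [1, 4] / [3, 7] / [5, 9];  Q = [1, 3] / [2, 5] / [4, 6]
  Insert 8 (step 7): P = [1, 4, 8] / [3, 7] / [5, 9];  Q = [1, 3, 7] / [2, 5] / [4, 6]
  Insert 6 (step 8): P = [1, 4, 6] / [3, 7, 8] / [5, 9];  Q = [1, 3, 7] / [2, 5, 8] / [4, 6]
  Insert 2 (step 9): P = [1, 2, 6] / [3, 4, 8] / [5, 7] / [9];  Q = [1, 3, 7] / [2, 5, 8] / [4, 6] / [9]
Final shape: (3, 3, 2, 1).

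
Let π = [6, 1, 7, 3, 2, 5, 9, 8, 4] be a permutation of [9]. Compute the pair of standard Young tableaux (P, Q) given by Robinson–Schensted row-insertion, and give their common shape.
P = [1, 2, 4, 8] / [3, 5, 9] / [6, 7];  Q = [1, 3, 6, 7] / [2, 4, 8] / [5, 9];  common shape = (4, 3, 2)

Row-insert the values π_1, π_2, … into P one at a time, bumping the leftmost entry strictly greater than the inserted value down to the next row. The recording tableau Q records, in position (i, j), the step at which that cell was added to P.
  Insert 6 (step 1): P = [6];  Q = [1]
  Insert 1 (step 2): P = [1] / [6];  Q = [1] / [2]
  Insert 7 (step 3): P = [1, 7] / [6];  Q = [1, 3] / [2]
  Insert 3 (step 4): P = [1, 3] / [6, 7];  Q = [1, 3] / [2, 4]
  Insert 2 (step 5): P = [1, 2] / [3, 7] / [6];  Q = [1, 3] / [2, 4] / [5]
  Insert 5 (step 6): P = [1, 2, 5] / [3, 7] / [6];  Q = [1, 3, 6] / [2, 4] / [5]
  Insert 9 (step 7): P = [1, 2, 5, 9] / [3, 7] / [6];  Q = [1, 3, 6, 7] / [2, 4] / [5]
  Insert 8 (step 8): P = [1, 2, 5, 8] / [3, 7, 9] / [6];  Q = [1, 3, 6, 7] / [2, 4, 8] / [5]
  Insert 4 (step 9): P = [1, 2, 4, 8] / [3, 5, 9] / [6, 7];  Q = [1, 3, 6, 7] / [2, 4, 8] / [5, 9]
Final shape: (4, 3, 2).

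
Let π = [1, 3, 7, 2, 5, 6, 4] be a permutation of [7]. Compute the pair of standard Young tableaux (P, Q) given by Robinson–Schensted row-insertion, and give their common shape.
P = [1, 2, 4, 6] / [3, 5] / [7];  Q = [1, 2, 3, 6] / [4, 5] / [7];  common shape = (4, 2, 1)

Row-insert the values π_1, π_2, … into P one at a time, bumping the leftmost entry strictly greater than the inserted value down to the next row. The recording tableau Q records, in position (i, j), the step at which that cell was added to P.
  Insert 1 (step 1): P = [1];  Q = [1]
  Insert 3 (step 2): P = [1, 3];  Q = [1, 2]
  Insert 7 (step 3): P = [1, 3, 7];  Q = [1, 2, 3]
  Insert 2 (step 4): P = [1, 2, 7] / [3];  Q = [1, 2, 3] / [4]
  Insert 5 (step 5): P = [1, 2, 5] / [3, 7];  Q = [1, 2, 3] / [4, 5]
  Insert 6 (step 6): P = [1, 2, 5, 6] / [3, 7];  Q = [1, 2, 3, 6] / [4, 5]
  Insert 4 (step 7): P = [1, 2, 4, 6] / [3, 5] / [7];  Q = [1, 2, 3, 6] / [4, 5] / [7]
Final shape: (4, 2, 1).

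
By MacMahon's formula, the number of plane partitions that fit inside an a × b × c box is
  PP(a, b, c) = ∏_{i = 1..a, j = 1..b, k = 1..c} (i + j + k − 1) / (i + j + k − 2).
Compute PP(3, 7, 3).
PP(3, 7, 3) = 108900

Evaluate the triple product over i = 1..3, j = 1..7, k = 1..3. The factors are (2/1) · (3/2) · (4/3) · (3/2) · (4/3) · (5/4) · (4/3) · (5/4) · … (63 factors total). The numerators and denominators telescope so the product is an integer; carrying out the multiplication exactly gives PP(3, 7, 3) = 108900.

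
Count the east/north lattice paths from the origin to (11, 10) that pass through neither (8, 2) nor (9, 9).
Number of paths = 200511

Inclusion–exclusion. Total paths: C(21, 11) = 352716. Through P₁: C(10, 8)·C(11, 3) = 7425. Through P₂: C(18, 9)·C(3, 2) = 145860. Since P₁ is strictly southwest of P₂, a monotone path through both must visit P₁ then P₂; paths through both = C(10, 8)·C(8, 1)·C(3, 2) = 1080. Avoid both = 352716 − 7425 − 145860 + 1080 = 200511.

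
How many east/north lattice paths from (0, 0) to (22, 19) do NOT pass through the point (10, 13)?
Number of paths = 223424228976

Total paths from (0, 0) to (22, 19): C(41, 22) = 244662670200. Paths through (10, 13): (paths (0, 0) → (10, 13)) × (paths (10, 13) → (22, 19)) = C(23, 10) · C(18, 12) = 1144066 · 18564 = 21238441224. Avoidance count = 244662670200 − 21238441224 = 223424228976.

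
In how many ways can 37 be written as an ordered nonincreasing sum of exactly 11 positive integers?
p(37, 11 parts) = 1930

Partitions of n into exactly k parts are in bijection with partitions of n − k into at most k parts (subtract 1 from each part). So p(37, exactly 11) = p(26, parts ≤ 11). Computing via the recurrence p(m, j) = p(m, j−1) + p(m−j, j) gives 1930.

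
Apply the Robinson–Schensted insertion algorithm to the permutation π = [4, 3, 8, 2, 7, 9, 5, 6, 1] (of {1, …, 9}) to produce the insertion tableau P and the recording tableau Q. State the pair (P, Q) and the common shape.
P = [1, 5, 6] / [2, 7, 9] / [3, 8] / [4];  Q = [1, 3, 6] / [2, 5, 8] / [4, 7] / [9];  common shape = (3, 3, 2, 1)

Row-insert the values π_1, π_2, … into P one at a time, bumping the leftmost entry strictly greater than the inserted value down to the next row. The recording tableau Q records, in position (i, j), the step at which that cell was added to P.
  Insert 4 (step 1): P = [4];  Q = [1]
  Insert 3 (step 2): P = [3] / [4];  Q = [1] / [2]
  Insert 8 (step 3): P = [3, 8] / [4];  Q = [1, 3] / [2]
  Insert 2 (step 4): P = [2, 8] / [3] / [4];  Q = [1, 3] / [2] / [4]
  Insert 7 (step 5): P = [2, 7] / [3, 8] / [4];  Q = [1, 3] / [2, 5] / [4]
  Insert 9 (step 6): P = [2, 7, 9] / [3, 8] / [4];  Q = [1, 3, 6] / [2, 5] / [4]
  Insert 5 (step 7): P = [2, 5, 9] / [3, 7] / [4, 8];  Q = [1, 3, 6] / [2, 5] / [4, 7]
  Insert 6 (step 8): P = [2, 5, 6] / [3, 7, 9] / [4, 8];  Q = [1, 3, 6] / [2, 5, 8] / [4, 7]
  Insert 1 (step 9): P = [1, 5, 6] / [2, 7, 9] / [3, 8] / [4];  Q = [1, 3, 6] / [2, 5, 8] / [4, 7] / [9]
Final shape: (3, 3, 2, 1).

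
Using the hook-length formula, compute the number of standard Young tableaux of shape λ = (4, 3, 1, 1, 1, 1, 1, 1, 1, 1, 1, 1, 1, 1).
# SYT of shape (4, 3, 1, 1, 1, 1, 1, 1, 1, 1, 1, 1, 1, 1) = 41496

Hook-length formula: f^λ = n! / Π hook(c), product over all cells c of the Young diagram. For λ = (4, 3, 1, 1, 1, 1, 1, 1, 1, 1, 1, 1, 1, 1), n = 19 boxes. Hook lengths by row (left-to-right, top-to-bottom): [17, 4, 3, 1]; [15, 2, 1]; [12]; [11]; [10]; [9]; [8]; [7]; [6]; [5]; [4]; [3]; [2]; [1]. Product of hooks = 2931489792000. So f^λ = 19! / 2931489792000 = 121645100408832000 / 2931489792000 = 41496.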